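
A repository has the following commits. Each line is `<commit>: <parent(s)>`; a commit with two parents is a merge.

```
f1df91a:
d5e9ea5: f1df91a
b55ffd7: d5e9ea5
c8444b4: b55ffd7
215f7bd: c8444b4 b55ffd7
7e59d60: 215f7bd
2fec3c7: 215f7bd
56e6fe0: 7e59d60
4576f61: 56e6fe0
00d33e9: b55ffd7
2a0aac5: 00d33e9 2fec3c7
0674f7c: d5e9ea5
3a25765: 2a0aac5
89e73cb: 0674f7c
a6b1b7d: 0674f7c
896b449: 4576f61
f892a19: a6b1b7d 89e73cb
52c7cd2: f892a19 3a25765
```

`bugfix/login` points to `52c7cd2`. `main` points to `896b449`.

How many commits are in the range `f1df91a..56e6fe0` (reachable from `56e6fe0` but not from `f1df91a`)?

Reachable from 56e6fe0: {215f7bd, 56e6fe0, 7e59d60, b55ffd7, c8444b4, d5e9ea5, f1df91a}.
Reachable from f1df91a: {f1df91a}.
In 56e6fe0's history but not f1df91a's: {215f7bd, 56e6fe0, 7e59d60, b55ffd7, c8444b4, d5e9ea5} — 6 commits.

6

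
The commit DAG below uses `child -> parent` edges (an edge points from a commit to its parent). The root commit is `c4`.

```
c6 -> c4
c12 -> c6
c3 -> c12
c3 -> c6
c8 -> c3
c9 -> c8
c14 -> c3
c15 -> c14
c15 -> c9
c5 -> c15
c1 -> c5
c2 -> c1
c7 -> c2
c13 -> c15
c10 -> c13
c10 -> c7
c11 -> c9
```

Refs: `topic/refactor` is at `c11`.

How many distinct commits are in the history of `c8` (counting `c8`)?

Walking parent pointers from c8: reachable set = {c12, c3, c4, c6, c8}.
That is 5 commits.

5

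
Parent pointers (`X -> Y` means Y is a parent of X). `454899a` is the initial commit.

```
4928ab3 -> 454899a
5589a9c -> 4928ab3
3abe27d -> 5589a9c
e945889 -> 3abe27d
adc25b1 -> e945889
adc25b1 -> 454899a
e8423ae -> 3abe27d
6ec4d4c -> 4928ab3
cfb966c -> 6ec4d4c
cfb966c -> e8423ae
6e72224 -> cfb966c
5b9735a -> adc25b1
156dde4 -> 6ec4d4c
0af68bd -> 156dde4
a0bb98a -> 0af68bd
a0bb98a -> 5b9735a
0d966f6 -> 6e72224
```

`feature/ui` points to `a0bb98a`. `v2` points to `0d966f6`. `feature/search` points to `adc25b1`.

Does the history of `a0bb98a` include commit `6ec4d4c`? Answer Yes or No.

Ancestors of a0bb98a (commits reachable by following parents): {0af68bd, 156dde4, 3abe27d, 454899a, 4928ab3, 5589a9c, 5b9735a, 6ec4d4c, a0bb98a, adc25b1, e945889}.
6ec4d4c is in that set, so it is an ancestor of a0bb98a.

Yes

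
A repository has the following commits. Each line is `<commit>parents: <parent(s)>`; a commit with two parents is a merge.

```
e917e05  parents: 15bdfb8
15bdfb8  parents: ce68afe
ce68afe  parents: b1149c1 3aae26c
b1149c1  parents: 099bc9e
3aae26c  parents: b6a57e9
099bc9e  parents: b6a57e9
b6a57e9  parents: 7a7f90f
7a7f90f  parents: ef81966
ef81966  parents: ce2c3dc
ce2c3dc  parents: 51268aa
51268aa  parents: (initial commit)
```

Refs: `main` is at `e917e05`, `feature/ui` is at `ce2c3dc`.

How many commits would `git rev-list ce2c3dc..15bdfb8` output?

Reachable from 15bdfb8: {099bc9e, 15bdfb8, 3aae26c, 51268aa, 7a7f90f, b1149c1, b6a57e9, ce2c3dc, ce68afe, ef81966}.
Reachable from ce2c3dc: {51268aa, ce2c3dc}.
In 15bdfb8's history but not ce2c3dc's: {099bc9e, 15bdfb8, 3aae26c, 7a7f90f, b1149c1, b6a57e9, ce68afe, ef81966} — 8 commits.

8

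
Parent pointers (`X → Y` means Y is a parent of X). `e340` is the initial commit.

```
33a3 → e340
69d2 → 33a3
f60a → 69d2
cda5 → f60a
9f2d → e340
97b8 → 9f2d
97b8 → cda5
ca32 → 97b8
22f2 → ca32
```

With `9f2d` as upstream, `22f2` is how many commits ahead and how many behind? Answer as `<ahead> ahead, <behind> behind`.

7 ahead, 0 behind

Reachable from 22f2: {22f2, 33a3, 69d2, 97b8, 9f2d, ca32, cda5, e340, f60a}.
Reachable from 9f2d: {9f2d, e340}.
Only in 22f2's history (ahead): {22f2, 33a3, 69d2, 97b8, ca32, cda5, f60a} — 7.
Only in 9f2d's history (behind): {} — 0.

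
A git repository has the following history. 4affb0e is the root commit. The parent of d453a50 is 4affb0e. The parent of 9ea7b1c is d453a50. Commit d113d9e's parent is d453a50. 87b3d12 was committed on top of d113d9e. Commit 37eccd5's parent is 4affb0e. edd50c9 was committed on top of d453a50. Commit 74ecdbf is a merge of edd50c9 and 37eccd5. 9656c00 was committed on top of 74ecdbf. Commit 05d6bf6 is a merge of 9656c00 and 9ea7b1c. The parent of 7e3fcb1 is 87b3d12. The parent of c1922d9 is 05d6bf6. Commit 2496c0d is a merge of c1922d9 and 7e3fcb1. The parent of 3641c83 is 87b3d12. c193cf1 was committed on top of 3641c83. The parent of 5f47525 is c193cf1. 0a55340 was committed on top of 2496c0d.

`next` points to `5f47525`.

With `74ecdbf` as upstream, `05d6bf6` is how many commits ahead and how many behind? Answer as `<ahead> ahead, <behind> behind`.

Reachable from 05d6bf6: {05d6bf6, 37eccd5, 4affb0e, 74ecdbf, 9656c00, 9ea7b1c, d453a50, edd50c9}.
Reachable from 74ecdbf: {37eccd5, 4affb0e, 74ecdbf, d453a50, edd50c9}.
Only in 05d6bf6's history (ahead): {05d6bf6, 9656c00, 9ea7b1c} — 3.
Only in 74ecdbf's history (behind): {} — 0.

3 ahead, 0 behind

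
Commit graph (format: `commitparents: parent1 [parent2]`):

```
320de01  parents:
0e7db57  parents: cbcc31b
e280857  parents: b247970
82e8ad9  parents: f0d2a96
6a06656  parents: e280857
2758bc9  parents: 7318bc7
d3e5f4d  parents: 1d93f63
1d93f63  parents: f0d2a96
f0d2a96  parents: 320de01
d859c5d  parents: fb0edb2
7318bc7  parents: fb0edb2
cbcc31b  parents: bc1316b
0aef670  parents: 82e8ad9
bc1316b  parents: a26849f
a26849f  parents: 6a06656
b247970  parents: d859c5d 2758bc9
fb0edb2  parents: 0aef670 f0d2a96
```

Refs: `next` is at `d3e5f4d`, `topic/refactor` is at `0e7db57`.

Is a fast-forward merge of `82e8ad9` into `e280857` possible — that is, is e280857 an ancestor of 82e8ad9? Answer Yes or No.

A fast-forward from e280857 to 82e8ad9 is possible iff e280857 is an ancestor of 82e8ad9.
Ancestors of 82e8ad9: {320de01, 82e8ad9, f0d2a96}.
e280857 is not among them, so fast-forward is not possible.

No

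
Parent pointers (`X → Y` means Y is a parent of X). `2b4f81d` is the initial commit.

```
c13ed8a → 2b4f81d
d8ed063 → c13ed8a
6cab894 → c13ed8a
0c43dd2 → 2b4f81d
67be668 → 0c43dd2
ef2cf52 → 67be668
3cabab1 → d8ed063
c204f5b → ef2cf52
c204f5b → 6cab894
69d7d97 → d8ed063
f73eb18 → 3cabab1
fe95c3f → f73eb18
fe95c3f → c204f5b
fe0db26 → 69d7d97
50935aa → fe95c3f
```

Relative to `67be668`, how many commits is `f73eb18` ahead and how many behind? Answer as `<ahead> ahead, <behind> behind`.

4 ahead, 2 behind

Reachable from f73eb18: {2b4f81d, 3cabab1, c13ed8a, d8ed063, f73eb18}.
Reachable from 67be668: {0c43dd2, 2b4f81d, 67be668}.
Only in f73eb18's history (ahead): {3cabab1, c13ed8a, d8ed063, f73eb18} — 4.
Only in 67be668's history (behind): {0c43dd2, 67be668} — 2.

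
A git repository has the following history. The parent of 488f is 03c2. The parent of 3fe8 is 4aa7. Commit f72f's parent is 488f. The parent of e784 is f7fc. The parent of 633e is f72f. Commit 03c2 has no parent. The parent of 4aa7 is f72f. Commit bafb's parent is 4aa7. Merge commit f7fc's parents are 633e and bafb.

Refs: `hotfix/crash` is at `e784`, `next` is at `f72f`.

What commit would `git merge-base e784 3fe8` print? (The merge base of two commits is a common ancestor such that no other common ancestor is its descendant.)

4aa7

Ancestors of e784: {03c2, 488f, 4aa7, 633e, bafb, e784, f72f, f7fc}.
Ancestors of 3fe8: {03c2, 3fe8, 488f, 4aa7, f72f}.
Common ancestors: {03c2, 488f, 4aa7, f72f}.
Among these, 4aa7 is not an ancestor of any other common ancestor — it is the merge base.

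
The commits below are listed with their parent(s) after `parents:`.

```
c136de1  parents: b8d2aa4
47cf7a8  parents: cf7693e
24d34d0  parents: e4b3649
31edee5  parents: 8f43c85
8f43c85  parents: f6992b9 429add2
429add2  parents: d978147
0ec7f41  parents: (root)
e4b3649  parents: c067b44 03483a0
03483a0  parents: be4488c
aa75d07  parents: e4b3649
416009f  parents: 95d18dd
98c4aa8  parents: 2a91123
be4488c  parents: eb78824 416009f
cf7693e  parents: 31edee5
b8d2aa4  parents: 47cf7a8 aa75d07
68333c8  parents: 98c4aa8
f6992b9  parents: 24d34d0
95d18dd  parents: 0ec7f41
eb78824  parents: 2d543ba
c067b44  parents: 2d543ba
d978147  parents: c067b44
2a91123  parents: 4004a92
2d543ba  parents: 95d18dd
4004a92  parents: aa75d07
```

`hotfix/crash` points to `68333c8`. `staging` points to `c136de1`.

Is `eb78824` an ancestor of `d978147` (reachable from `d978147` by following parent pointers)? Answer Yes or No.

No

Ancestors of d978147: {0ec7f41, 2d543ba, 95d18dd, c067b44, d978147}.
eb78824 is not in that set, so it is not an ancestor of d978147.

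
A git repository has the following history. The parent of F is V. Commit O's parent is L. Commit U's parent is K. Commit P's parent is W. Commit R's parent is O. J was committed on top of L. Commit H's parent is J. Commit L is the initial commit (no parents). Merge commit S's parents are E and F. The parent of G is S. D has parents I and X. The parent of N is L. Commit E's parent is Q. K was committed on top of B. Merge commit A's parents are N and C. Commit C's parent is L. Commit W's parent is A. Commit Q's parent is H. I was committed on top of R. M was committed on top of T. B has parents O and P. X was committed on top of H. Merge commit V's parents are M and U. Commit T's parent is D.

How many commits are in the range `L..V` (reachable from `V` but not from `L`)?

18

Reachable from V: {A, B, C, D, H, I, J, K, L, M, N, O, P, R, T, U, V, W, X}.
Reachable from L: {L}.
In V's history but not L's: {A, B, C, D, H, I, J, K, M, N, O, P, R, T, U, V, W, X} — 18 commits.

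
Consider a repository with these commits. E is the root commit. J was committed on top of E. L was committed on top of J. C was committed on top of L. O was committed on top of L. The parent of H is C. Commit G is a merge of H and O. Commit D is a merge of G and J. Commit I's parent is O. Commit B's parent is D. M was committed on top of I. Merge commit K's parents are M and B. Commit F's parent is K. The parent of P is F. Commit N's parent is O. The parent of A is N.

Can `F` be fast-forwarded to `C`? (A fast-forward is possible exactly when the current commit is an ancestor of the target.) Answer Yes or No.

No

A fast-forward from F to C is possible iff F is an ancestor of C.
Ancestors of C: {C, E, J, L}.
F is not among them, so fast-forward is not possible.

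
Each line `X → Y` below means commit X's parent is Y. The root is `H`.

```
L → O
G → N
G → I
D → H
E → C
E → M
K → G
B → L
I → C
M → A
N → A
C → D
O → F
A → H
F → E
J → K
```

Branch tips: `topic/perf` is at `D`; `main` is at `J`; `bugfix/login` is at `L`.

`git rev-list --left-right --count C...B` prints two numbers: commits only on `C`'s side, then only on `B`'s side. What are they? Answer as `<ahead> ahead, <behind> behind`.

Reachable from C: {C, D, H}.
Reachable from B: {A, B, C, D, E, F, H, L, M, O}.
Only in C's history (ahead): {} — 0.
Only in B's history (behind): {A, B, E, F, L, M, O} — 7.

0 ahead, 7 behind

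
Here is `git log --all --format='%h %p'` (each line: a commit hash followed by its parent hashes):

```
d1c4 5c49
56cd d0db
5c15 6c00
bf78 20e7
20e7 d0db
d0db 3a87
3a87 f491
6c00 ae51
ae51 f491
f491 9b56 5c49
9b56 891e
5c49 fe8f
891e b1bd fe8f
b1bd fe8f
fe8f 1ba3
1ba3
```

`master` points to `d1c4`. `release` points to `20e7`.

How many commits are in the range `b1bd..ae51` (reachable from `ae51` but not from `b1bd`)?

Reachable from ae51: {1ba3, 5c49, 891e, 9b56, ae51, b1bd, f491, fe8f}.
Reachable from b1bd: {1ba3, b1bd, fe8f}.
In ae51's history but not b1bd's: {5c49, 891e, 9b56, ae51, f491} — 5 commits.

5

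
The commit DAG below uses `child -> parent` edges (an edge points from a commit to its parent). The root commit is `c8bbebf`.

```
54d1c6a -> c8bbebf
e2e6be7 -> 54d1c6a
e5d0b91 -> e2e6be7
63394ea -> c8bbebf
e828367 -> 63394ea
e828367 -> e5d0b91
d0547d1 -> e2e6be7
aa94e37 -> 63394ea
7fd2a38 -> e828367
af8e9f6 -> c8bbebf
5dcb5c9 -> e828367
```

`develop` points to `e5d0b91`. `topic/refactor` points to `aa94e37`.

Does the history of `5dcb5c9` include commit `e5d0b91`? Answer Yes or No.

Ancestors of 5dcb5c9 (commits reachable by following parents): {54d1c6a, 5dcb5c9, 63394ea, c8bbebf, e2e6be7, e5d0b91, e828367}.
e5d0b91 is in that set, so it is an ancestor of 5dcb5c9.

Yes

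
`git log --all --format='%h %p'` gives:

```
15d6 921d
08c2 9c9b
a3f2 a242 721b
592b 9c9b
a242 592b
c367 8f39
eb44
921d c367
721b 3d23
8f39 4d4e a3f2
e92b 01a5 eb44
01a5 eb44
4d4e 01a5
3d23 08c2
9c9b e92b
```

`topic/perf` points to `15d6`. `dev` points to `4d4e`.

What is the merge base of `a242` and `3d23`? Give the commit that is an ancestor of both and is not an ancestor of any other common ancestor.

9c9b

Ancestors of a242: {01a5, 592b, 9c9b, a242, e92b, eb44}.
Ancestors of 3d23: {01a5, 08c2, 3d23, 9c9b, e92b, eb44}.
Common ancestors: {01a5, 9c9b, e92b, eb44}.
Among these, 9c9b is not an ancestor of any other common ancestor — it is the merge base.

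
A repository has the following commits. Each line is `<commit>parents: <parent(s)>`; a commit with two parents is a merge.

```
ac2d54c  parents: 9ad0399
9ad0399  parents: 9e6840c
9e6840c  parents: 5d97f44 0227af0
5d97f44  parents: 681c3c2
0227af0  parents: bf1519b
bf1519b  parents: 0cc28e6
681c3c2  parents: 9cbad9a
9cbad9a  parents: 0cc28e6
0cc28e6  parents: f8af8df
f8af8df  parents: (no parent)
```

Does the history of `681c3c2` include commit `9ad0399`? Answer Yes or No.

No

Ancestors of 681c3c2: {0cc28e6, 681c3c2, 9cbad9a, f8af8df}.
9ad0399 is not in that set, so it is not an ancestor of 681c3c2.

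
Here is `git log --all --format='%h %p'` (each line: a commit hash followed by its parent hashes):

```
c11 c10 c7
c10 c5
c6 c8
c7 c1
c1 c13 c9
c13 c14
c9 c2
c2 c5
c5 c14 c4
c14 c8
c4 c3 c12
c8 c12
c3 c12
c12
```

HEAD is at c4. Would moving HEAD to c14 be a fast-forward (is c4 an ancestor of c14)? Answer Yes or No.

A fast-forward from c4 to c14 is possible iff c4 is an ancestor of c14.
Ancestors of c14: {c12, c14, c8}.
c4 is not among them, so fast-forward is not possible.

No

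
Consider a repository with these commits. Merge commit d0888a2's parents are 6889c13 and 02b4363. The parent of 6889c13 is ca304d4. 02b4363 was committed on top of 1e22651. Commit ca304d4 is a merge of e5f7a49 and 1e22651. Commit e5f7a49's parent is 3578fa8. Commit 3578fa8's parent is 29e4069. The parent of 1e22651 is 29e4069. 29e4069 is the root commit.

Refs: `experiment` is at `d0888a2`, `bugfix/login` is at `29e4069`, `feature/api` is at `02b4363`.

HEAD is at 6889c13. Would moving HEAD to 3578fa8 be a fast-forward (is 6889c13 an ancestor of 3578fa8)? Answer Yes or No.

A fast-forward from 6889c13 to 3578fa8 is possible iff 6889c13 is an ancestor of 3578fa8.
Ancestors of 3578fa8: {29e4069, 3578fa8}.
6889c13 is not among them, so fast-forward is not possible.

No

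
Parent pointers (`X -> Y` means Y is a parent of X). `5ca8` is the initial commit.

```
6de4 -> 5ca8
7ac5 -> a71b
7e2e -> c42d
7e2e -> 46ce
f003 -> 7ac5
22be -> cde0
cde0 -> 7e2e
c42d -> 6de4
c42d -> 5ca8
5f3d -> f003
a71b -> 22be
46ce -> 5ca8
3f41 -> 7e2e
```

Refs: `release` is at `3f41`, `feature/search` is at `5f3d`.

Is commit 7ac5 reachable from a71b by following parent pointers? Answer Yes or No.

Ancestors of a71b: {22be, 46ce, 5ca8, 6de4, 7e2e, a71b, c42d, cde0}.
7ac5 is not in that set, so it is not an ancestor of a71b.

No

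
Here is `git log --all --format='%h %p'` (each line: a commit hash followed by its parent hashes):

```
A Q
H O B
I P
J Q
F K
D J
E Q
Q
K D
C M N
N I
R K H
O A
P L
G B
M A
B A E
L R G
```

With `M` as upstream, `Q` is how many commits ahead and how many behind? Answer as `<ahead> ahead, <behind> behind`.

0 ahead, 2 behind

Reachable from Q: {Q}.
Reachable from M: {A, M, Q}.
Only in Q's history (ahead): {} — 0.
Only in M's history (behind): {A, M} — 2.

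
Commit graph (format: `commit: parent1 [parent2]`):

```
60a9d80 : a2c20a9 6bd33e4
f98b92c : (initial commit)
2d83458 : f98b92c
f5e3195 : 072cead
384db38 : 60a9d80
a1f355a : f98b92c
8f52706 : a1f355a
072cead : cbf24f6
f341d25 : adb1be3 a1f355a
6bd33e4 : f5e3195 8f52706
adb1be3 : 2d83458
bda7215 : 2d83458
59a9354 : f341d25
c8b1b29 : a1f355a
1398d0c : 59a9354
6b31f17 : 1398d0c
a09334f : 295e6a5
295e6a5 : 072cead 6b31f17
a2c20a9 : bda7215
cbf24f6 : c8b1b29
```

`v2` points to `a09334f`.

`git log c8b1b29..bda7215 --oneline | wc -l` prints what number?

2

Reachable from bda7215: {2d83458, bda7215, f98b92c}.
Reachable from c8b1b29: {a1f355a, c8b1b29, f98b92c}.
In bda7215's history but not c8b1b29's: {2d83458, bda7215} — 2 commits.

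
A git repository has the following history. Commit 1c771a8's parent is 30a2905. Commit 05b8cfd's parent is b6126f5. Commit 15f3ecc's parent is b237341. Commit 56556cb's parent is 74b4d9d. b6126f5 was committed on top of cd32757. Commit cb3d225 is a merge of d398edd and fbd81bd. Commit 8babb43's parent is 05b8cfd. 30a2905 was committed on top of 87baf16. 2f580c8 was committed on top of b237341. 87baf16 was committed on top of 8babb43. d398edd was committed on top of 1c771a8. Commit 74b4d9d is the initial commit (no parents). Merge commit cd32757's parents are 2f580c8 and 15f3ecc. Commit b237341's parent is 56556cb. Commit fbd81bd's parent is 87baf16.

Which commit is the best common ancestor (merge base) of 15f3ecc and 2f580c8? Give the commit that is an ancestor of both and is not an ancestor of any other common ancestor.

b237341

Ancestors of 15f3ecc: {15f3ecc, 56556cb, 74b4d9d, b237341}.
Ancestors of 2f580c8: {2f580c8, 56556cb, 74b4d9d, b237341}.
Common ancestors: {56556cb, 74b4d9d, b237341}.
Among these, b237341 is not an ancestor of any other common ancestor — it is the merge base.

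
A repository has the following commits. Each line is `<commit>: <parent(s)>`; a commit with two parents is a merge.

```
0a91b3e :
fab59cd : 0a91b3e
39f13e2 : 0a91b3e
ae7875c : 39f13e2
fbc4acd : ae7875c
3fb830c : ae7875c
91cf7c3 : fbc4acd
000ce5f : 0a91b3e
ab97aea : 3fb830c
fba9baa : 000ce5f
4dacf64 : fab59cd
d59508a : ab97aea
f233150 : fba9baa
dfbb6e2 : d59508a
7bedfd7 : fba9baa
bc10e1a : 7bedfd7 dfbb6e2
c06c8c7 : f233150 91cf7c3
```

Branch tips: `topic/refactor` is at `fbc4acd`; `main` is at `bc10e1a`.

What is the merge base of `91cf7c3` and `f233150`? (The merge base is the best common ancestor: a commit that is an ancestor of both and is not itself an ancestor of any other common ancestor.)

0a91b3e

Ancestors of 91cf7c3: {0a91b3e, 39f13e2, 91cf7c3, ae7875c, fbc4acd}.
Ancestors of f233150: {000ce5f, 0a91b3e, f233150, fba9baa}.
Common ancestors: {0a91b3e}.
The only common ancestor is 0a91b3e, so it is the merge base.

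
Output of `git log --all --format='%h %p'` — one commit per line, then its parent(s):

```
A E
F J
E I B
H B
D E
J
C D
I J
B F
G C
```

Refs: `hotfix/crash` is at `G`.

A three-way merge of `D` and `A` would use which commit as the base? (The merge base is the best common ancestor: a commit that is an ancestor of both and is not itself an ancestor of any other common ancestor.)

Ancestors of D: {B, D, E, F, I, J}.
Ancestors of A: {A, B, E, F, I, J}.
Common ancestors: {B, E, F, I, J}.
Among these, E is not an ancestor of any other common ancestor — it is the merge base.

E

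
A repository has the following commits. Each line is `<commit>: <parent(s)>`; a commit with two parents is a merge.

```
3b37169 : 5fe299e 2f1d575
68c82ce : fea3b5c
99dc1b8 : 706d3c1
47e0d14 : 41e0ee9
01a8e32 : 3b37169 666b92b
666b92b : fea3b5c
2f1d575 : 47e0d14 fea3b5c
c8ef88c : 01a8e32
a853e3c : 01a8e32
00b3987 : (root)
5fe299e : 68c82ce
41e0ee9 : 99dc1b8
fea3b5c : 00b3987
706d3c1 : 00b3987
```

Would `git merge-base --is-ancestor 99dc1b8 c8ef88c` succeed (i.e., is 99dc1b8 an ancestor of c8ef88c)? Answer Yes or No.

Yes

Ancestors of c8ef88c (commits reachable by following parents): {00b3987, 01a8e32, 2f1d575, 3b37169, 41e0ee9, 47e0d14, 5fe299e, 666b92b, 68c82ce, 706d3c1, 99dc1b8, c8ef88c, fea3b5c}.
99dc1b8 is in that set, so it is an ancestor of c8ef88c.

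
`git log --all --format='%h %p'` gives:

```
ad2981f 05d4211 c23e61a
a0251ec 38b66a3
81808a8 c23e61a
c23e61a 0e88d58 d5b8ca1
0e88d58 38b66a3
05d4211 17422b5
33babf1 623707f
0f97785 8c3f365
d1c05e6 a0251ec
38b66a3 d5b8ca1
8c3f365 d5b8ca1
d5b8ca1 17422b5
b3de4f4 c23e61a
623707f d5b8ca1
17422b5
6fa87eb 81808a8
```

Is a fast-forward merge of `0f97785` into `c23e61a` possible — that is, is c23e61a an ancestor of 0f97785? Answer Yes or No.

No

A fast-forward from c23e61a to 0f97785 is possible iff c23e61a is an ancestor of 0f97785.
Ancestors of 0f97785: {0f97785, 17422b5, 8c3f365, d5b8ca1}.
c23e61a is not among them, so fast-forward is not possible.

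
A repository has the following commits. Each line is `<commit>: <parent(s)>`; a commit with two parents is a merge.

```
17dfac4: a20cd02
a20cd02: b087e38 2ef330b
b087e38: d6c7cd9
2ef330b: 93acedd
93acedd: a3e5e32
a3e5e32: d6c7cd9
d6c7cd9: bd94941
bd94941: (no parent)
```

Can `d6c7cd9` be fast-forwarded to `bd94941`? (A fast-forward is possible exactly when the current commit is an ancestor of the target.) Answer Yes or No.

No

A fast-forward from d6c7cd9 to bd94941 is possible iff d6c7cd9 is an ancestor of bd94941.
Ancestors of bd94941: {bd94941}.
d6c7cd9 is not among them, so fast-forward is not possible.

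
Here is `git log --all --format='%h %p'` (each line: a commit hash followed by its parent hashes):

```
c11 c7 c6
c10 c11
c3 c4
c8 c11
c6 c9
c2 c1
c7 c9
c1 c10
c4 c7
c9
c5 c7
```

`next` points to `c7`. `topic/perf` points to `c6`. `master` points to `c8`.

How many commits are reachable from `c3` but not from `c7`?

2

Reachable from c3: {c3, c4, c7, c9}.
Reachable from c7: {c7, c9}.
In c3's history but not c7's: {c3, c4} — 2 commits.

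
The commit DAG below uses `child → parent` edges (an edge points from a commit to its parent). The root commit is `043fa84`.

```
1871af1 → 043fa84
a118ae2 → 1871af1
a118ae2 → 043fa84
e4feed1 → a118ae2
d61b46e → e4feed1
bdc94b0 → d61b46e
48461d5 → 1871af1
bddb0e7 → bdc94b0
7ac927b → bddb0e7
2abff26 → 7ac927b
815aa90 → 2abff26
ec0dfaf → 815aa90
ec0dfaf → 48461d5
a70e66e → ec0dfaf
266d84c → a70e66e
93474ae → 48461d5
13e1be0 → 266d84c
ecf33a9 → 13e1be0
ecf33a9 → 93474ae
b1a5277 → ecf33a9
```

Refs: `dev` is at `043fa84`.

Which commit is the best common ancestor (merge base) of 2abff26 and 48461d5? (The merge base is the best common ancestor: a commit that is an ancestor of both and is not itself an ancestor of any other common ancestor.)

Ancestors of 2abff26: {043fa84, 1871af1, 2abff26, 7ac927b, a118ae2, bdc94b0, bddb0e7, d61b46e, e4feed1}.
Ancestors of 48461d5: {043fa84, 1871af1, 48461d5}.
Common ancestors: {043fa84, 1871af1}.
Among these, 1871af1 is not an ancestor of any other common ancestor — it is the merge base.

1871af1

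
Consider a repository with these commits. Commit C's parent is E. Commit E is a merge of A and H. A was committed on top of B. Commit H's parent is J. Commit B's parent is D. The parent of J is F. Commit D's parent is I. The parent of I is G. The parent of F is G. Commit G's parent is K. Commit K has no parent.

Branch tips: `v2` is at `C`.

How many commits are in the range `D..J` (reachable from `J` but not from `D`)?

2

Reachable from J: {F, G, J, K}.
Reachable from D: {D, G, I, K}.
In J's history but not D's: {F, J} — 2 commits.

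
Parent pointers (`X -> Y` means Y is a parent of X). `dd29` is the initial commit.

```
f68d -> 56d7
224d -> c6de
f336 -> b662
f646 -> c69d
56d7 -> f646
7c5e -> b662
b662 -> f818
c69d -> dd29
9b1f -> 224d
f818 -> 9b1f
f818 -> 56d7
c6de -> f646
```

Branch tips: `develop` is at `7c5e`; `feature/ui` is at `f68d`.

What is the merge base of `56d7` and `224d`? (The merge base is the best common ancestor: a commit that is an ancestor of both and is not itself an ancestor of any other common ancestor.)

Ancestors of 56d7: {56d7, c69d, dd29, f646}.
Ancestors of 224d: {224d, c69d, c6de, dd29, f646}.
Common ancestors: {c69d, dd29, f646}.
Among these, f646 is not an ancestor of any other common ancestor — it is the merge base.

f646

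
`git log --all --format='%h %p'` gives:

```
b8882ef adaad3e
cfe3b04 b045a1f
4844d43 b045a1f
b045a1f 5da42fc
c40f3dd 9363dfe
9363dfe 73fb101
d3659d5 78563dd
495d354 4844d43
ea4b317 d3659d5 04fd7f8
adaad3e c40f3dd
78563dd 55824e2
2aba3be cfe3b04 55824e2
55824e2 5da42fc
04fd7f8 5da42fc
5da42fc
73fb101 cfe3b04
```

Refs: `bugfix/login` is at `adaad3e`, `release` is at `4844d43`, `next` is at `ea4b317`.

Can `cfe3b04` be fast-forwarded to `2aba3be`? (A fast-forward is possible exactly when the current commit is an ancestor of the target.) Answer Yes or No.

A fast-forward from cfe3b04 to 2aba3be is possible iff cfe3b04 is an ancestor of 2aba3be.
Ancestors of 2aba3be: {2aba3be, 55824e2, 5da42fc, b045a1f, cfe3b04}.
cfe3b04 is among them, so fast-forward is possible.

Yes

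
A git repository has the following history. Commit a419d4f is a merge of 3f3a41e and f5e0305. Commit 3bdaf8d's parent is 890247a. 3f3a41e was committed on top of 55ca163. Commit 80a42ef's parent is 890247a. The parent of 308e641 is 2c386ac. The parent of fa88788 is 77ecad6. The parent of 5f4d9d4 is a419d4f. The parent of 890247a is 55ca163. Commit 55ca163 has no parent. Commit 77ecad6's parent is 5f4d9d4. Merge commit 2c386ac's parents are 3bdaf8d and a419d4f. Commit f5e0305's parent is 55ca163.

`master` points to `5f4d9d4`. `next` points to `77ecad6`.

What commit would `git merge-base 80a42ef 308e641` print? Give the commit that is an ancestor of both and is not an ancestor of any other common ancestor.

890247a

Ancestors of 80a42ef: {55ca163, 80a42ef, 890247a}.
Ancestors of 308e641: {2c386ac, 308e641, 3bdaf8d, 3f3a41e, 55ca163, 890247a, a419d4f, f5e0305}.
Common ancestors: {55ca163, 890247a}.
Among these, 890247a is not an ancestor of any other common ancestor — it is the merge base.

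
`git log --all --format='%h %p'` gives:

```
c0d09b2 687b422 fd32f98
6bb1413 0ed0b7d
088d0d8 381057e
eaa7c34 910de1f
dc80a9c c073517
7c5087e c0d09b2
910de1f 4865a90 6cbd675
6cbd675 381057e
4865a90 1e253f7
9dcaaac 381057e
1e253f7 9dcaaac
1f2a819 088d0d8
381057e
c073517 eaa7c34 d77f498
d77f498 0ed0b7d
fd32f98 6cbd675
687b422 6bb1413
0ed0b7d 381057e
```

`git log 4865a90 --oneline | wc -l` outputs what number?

Walking parent pointers from 4865a90: reachable set = {1e253f7, 381057e, 4865a90, 9dcaaac}.
That is 4 commits.

4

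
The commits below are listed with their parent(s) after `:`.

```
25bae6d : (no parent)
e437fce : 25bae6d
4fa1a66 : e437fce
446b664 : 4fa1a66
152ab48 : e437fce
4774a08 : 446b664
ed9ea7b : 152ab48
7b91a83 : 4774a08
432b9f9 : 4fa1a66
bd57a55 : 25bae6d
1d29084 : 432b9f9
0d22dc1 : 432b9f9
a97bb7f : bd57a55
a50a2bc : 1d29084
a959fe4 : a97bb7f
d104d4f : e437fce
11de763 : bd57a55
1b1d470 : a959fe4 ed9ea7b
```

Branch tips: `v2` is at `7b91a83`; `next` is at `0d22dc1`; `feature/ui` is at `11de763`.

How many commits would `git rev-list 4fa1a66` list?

Walking parent pointers from 4fa1a66: reachable set = {25bae6d, 4fa1a66, e437fce}.
That is 3 commits.

3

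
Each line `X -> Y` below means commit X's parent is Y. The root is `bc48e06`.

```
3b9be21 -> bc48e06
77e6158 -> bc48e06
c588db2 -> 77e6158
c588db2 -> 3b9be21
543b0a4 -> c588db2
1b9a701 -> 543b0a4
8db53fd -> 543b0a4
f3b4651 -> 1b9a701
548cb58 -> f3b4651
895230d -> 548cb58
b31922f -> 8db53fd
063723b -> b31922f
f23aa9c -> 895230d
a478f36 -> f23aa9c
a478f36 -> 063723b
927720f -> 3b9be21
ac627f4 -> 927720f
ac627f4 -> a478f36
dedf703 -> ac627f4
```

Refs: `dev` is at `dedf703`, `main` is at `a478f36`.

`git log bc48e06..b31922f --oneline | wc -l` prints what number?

6

Reachable from b31922f: {3b9be21, 543b0a4, 77e6158, 8db53fd, b31922f, bc48e06, c588db2}.
Reachable from bc48e06: {bc48e06}.
In b31922f's history but not bc48e06's: {3b9be21, 543b0a4, 77e6158, 8db53fd, b31922f, c588db2} — 6 commits.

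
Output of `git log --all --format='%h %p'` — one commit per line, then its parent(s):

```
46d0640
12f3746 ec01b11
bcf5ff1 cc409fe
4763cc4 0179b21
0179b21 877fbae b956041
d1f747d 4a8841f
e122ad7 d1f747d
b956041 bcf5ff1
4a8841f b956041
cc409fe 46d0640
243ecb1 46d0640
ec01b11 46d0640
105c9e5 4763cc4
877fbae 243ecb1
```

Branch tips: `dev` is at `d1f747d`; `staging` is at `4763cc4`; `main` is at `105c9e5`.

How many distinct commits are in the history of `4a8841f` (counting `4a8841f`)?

Walking parent pointers from 4a8841f: reachable set = {46d0640, 4a8841f, b956041, bcf5ff1, cc409fe}.
That is 5 commits.

5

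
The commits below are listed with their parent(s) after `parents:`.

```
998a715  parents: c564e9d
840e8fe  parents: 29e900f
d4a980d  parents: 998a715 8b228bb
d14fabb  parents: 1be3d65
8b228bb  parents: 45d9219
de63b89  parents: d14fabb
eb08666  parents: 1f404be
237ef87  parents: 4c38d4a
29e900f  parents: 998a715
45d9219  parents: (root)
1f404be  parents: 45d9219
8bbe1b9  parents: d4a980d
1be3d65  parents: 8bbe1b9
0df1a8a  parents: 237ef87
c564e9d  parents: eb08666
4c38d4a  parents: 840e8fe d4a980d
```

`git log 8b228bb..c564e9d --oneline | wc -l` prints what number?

Reachable from c564e9d: {1f404be, 45d9219, c564e9d, eb08666}.
Reachable from 8b228bb: {45d9219, 8b228bb}.
In c564e9d's history but not 8b228bb's: {1f404be, c564e9d, eb08666} — 3 commits.

3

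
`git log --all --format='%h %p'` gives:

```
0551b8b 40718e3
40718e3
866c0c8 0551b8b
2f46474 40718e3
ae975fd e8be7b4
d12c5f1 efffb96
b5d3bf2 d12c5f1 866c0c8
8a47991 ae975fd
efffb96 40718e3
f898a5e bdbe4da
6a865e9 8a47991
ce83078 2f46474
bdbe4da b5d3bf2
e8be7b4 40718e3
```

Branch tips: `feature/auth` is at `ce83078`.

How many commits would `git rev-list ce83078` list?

3

Walking parent pointers from ce83078: reachable set = {2f46474, 40718e3, ce83078}.
That is 3 commits.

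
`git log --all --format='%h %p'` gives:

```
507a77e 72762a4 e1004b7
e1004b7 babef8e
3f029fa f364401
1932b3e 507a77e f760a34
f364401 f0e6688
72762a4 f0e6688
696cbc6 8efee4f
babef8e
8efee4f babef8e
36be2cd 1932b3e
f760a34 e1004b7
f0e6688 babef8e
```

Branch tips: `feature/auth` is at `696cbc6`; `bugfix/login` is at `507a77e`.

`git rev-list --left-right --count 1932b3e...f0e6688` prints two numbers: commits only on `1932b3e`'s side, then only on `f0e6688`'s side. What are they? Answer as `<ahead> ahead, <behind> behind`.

5 ahead, 0 behind

Reachable from 1932b3e: {1932b3e, 507a77e, 72762a4, babef8e, e1004b7, f0e6688, f760a34}.
Reachable from f0e6688: {babef8e, f0e6688}.
Only in 1932b3e's history (ahead): {1932b3e, 507a77e, 72762a4, e1004b7, f760a34} — 5.
Only in f0e6688's history (behind): {} — 0.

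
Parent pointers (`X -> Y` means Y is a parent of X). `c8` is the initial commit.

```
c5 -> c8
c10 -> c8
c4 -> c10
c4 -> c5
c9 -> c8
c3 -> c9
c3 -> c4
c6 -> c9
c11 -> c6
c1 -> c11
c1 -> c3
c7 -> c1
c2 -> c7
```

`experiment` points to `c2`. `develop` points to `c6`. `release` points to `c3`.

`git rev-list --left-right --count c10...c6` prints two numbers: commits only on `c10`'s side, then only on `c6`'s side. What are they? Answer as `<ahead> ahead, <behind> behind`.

1 ahead, 2 behind

Reachable from c10: {c10, c8}.
Reachable from c6: {c6, c8, c9}.
Only in c10's history (ahead): {c10} — 1.
Only in c6's history (behind): {c6, c9} — 2.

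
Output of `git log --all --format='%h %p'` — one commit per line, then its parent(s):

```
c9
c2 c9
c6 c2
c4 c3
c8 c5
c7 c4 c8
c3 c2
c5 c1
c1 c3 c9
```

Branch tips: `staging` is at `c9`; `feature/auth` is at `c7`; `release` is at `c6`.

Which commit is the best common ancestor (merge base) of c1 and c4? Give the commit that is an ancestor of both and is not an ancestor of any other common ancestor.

c3

Ancestors of c1: {c1, c2, c3, c9}.
Ancestors of c4: {c2, c3, c4, c9}.
Common ancestors: {c2, c3, c9}.
Among these, c3 is not an ancestor of any other common ancestor — it is the merge base.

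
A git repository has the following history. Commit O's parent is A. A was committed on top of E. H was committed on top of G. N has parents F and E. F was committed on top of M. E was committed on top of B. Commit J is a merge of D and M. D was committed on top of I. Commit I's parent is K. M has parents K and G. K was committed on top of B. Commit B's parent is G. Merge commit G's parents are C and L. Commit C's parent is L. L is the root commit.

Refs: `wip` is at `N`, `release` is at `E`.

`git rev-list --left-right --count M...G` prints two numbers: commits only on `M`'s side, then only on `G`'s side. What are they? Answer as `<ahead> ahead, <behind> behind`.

Reachable from M: {B, C, G, K, L, M}.
Reachable from G: {C, G, L}.
Only in M's history (ahead): {B, K, M} — 3.
Only in G's history (behind): {} — 0.

3 ahead, 0 behind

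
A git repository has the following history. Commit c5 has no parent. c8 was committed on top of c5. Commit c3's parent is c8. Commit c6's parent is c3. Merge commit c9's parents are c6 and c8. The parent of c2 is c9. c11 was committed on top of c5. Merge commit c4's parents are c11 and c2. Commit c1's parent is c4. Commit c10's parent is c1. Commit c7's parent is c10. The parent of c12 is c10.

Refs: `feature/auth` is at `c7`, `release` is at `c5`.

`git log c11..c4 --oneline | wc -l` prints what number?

6

Reachable from c4: {c11, c2, c3, c4, c5, c6, c8, c9}.
Reachable from c11: {c11, c5}.
In c4's history but not c11's: {c2, c3, c4, c6, c8, c9} — 6 commits.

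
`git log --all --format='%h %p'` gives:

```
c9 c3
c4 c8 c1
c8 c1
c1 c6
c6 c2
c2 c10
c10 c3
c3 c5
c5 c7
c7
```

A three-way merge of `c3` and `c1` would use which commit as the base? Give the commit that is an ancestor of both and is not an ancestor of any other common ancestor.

c3

Ancestors of c3: {c3, c5, c7}.
Ancestors of c1: {c1, c10, c2, c3, c5, c6, c7}.
Common ancestors: {c3, c5, c7}.
Among these, c3 is not an ancestor of any other common ancestor — it is the merge base.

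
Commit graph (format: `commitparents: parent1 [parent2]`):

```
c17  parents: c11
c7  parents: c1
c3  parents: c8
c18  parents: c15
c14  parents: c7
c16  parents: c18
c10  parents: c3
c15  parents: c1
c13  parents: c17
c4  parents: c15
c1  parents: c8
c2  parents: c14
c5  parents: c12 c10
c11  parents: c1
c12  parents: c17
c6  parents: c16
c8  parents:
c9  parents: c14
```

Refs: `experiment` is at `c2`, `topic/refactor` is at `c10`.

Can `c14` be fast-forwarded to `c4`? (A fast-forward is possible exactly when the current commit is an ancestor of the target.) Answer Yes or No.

No

A fast-forward from c14 to c4 is possible iff c14 is an ancestor of c4.
Ancestors of c4: {c1, c15, c4, c8}.
c14 is not among them, so fast-forward is not possible.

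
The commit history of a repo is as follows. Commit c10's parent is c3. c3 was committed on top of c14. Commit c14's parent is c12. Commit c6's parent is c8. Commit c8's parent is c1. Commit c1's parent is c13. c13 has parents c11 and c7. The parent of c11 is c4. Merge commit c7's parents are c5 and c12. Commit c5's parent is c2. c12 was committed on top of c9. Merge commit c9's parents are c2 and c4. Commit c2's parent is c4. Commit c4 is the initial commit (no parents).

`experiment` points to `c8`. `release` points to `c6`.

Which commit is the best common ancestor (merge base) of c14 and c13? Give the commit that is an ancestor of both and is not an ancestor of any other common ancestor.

c12

Ancestors of c14: {c12, c14, c2, c4, c9}.
Ancestors of c13: {c11, c12, c13, c2, c4, c5, c7, c9}.
Common ancestors: {c12, c2, c4, c9}.
Among these, c12 is not an ancestor of any other common ancestor — it is the merge base.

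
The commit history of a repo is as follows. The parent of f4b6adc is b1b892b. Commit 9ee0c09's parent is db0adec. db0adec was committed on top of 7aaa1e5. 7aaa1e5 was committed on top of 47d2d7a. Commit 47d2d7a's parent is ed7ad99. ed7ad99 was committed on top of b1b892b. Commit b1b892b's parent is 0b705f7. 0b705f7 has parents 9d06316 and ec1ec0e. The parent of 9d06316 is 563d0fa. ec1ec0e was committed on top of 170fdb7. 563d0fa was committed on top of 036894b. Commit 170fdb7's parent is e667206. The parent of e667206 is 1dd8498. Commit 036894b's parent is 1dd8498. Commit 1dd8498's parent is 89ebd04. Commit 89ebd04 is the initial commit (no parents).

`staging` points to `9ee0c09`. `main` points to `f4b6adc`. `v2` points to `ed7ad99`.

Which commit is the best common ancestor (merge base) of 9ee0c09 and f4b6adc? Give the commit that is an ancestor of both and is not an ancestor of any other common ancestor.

Ancestors of 9ee0c09: {036894b, 0b705f7, 170fdb7, 1dd8498, 47d2d7a, 563d0fa, 7aaa1e5, 89ebd04, 9d06316, 9ee0c09, b1b892b, db0adec, e667206, ec1ec0e, ed7ad99}.
Ancestors of f4b6adc: {036894b, 0b705f7, 170fdb7, 1dd8498, 563d0fa, 89ebd04, 9d06316, b1b892b, e667206, ec1ec0e, f4b6adc}.
Common ancestors: {036894b, 0b705f7, 170fdb7, 1dd8498, 563d0fa, 89ebd04, 9d06316, b1b892b, e667206, ec1ec0e}.
Among these, b1b892b is not an ancestor of any other common ancestor — it is the merge base.

b1b892b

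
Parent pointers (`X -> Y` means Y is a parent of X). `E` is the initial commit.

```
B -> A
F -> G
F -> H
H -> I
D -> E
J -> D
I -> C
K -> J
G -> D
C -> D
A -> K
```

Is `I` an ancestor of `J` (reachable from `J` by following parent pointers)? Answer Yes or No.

Ancestors of J: {D, E, J}.
I is not in that set, so it is not an ancestor of J.

No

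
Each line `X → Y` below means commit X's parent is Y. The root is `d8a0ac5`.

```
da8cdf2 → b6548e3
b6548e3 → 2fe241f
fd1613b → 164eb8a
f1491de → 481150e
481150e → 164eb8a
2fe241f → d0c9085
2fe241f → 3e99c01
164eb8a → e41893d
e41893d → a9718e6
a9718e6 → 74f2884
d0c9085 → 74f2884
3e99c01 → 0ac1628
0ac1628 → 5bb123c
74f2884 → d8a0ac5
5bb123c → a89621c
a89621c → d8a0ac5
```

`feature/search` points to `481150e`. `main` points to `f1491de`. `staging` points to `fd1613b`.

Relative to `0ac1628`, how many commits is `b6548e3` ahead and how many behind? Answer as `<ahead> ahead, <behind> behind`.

5 ahead, 0 behind

Reachable from b6548e3: {0ac1628, 2fe241f, 3e99c01, 5bb123c, 74f2884, a89621c, b6548e3, d0c9085, d8a0ac5}.
Reachable from 0ac1628: {0ac1628, 5bb123c, a89621c, d8a0ac5}.
Only in b6548e3's history (ahead): {2fe241f, 3e99c01, 74f2884, b6548e3, d0c9085} — 5.
Only in 0ac1628's history (behind): {} — 0.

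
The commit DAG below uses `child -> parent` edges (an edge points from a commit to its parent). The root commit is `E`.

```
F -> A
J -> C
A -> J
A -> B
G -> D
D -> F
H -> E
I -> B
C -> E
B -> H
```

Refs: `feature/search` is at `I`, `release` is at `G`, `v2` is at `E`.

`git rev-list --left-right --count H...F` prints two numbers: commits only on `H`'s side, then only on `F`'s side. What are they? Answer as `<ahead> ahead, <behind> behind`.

0 ahead, 5 behind

Reachable from H: {E, H}.
Reachable from F: {A, B, C, E, F, H, J}.
Only in H's history (ahead): {} — 0.
Only in F's history (behind): {A, B, C, F, J} — 5.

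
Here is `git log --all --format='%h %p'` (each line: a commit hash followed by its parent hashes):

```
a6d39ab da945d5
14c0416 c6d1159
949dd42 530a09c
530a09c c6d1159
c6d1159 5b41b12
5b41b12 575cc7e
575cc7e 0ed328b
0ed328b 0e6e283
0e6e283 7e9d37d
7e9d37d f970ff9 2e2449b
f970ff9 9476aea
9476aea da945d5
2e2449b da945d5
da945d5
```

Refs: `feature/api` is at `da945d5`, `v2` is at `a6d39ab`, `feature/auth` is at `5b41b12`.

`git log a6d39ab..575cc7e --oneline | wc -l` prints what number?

Reachable from 575cc7e: {0e6e283, 0ed328b, 2e2449b, 575cc7e, 7e9d37d, 9476aea, da945d5, f970ff9}.
Reachable from a6d39ab: {a6d39ab, da945d5}.
In 575cc7e's history but not a6d39ab's: {0e6e283, 0ed328b, 2e2449b, 575cc7e, 7e9d37d, 9476aea, f970ff9} — 7 commits.

7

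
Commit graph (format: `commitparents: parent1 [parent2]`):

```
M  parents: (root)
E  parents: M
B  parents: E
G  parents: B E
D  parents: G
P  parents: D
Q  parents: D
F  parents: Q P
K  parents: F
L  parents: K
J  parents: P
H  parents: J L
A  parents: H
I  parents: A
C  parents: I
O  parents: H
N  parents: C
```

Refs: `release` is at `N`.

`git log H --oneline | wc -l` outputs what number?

12

Walking parent pointers from H: reachable set = {B, D, E, F, G, H, J, K, L, M, P, Q}.
That is 12 commits.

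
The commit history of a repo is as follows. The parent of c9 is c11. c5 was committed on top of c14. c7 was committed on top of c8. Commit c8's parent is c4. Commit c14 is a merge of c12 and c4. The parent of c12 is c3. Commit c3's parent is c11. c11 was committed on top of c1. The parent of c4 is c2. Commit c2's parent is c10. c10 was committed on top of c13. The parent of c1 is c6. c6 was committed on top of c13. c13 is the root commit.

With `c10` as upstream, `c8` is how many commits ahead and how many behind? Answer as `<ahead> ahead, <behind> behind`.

Reachable from c8: {c10, c13, c2, c4, c8}.
Reachable from c10: {c10, c13}.
Only in c8's history (ahead): {c2, c4, c8} — 3.
Only in c10's history (behind): {} — 0.

3 ahead, 0 behind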